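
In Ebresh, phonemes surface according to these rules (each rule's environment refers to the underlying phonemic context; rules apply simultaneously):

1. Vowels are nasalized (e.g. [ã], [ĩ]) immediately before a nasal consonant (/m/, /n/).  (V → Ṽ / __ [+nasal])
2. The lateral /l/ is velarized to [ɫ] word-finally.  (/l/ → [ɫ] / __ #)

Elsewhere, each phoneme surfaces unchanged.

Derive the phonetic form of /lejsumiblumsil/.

/l/ (word-initial) fails the environment for rule 2, so it stays [l].
/e/ (between /l/ and /j/): rule 1 targets it, but not before a nasal consonant → unchanged [e].
/u/ meets the environment for rule 1 (before a nasal consonant) → [ũ].
/i/ (between /m/ and /b/) fails the environment for rule 1, so it stays [i].
/l/ (between /b/ and /u/) is in the target of rule 2 but the environment (word-finally) is not met → [l].
/u/ meets the environment for rule 1 (before a nasal consonant) → [ũ].
/i/ (between /s/ and /l/) is in the target of rule 1 but the environment (before a nasal consonant) is not met → [i].
/l/ — word-final, word-finally — surfaces as [ɫ] (rule 2).

[lejsũmiblũmsiɫ]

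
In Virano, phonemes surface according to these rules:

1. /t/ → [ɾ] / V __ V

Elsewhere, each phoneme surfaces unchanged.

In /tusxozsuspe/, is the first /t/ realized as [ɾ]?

No

/t/ (word-initial) fails the environment for rule 1, so it stays [t].
The actual realization is [t], not [ɾ].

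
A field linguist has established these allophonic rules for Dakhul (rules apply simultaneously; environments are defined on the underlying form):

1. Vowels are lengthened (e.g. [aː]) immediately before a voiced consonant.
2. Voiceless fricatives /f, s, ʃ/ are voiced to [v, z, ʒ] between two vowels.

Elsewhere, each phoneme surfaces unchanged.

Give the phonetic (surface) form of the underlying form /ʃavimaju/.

[ʃaːviːmaːju]

/ʃ/ (word-initial): rule 2 targets it, but not between two vowels → unchanged [ʃ].
/a/ — between /ʃ/ and /v/, before a voiced consonant — surfaces as [aː] (rule 1).
/v/ stays [v].
Rule 1 applies to /i/ (between /v/ and /m/: before a voiced consonant) → [iː].
/m/ stays [m].
/a/ (between /m/ and /j/) occurs before a voiced consonant → [aː] by rule 1.
/j/ — not in any rule's target class → [j].
/u/ — word-final; rule 1 does not apply here → [u].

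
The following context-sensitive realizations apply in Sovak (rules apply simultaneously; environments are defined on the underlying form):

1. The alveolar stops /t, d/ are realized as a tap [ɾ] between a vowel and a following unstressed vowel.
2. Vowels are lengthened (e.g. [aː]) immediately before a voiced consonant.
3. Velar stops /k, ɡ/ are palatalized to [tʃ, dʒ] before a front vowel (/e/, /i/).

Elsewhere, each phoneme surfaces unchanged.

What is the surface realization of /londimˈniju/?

[loːndiːmˈniːju]

/l/ (word-initial): no rule targets it → [l].
/o/ — between /l/ and /n/, before a voiced consonant — surfaces as [oː] (rule 2).
/n/ stays [n].
/d/ (between /n/ and /i/) is in the target of rule 1 but the environment (between a vowel and a following unstressed vowel) is not met → [d].
/i/ meets the environment for rule 2 (before a voiced consonant) → [iː].
/m/ (between /i/ and /n/): no rule targets it → [m].
/n/ — not in any rule's target class → [n].
/i/ — between /n/ and /j/, before a voiced consonant — surfaces as [iː] (rule 2).
/j/ (between /i/ and /u/): no rule targets it → [j].
/u/ (word-final): rule 2 targets it, but not before a voiced consonant → unchanged [u].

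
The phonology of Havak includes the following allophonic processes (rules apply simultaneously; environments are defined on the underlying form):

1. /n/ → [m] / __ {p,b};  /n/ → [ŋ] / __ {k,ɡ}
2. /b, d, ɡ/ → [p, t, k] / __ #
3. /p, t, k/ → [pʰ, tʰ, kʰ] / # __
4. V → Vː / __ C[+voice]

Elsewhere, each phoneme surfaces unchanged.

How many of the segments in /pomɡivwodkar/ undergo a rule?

5

Segments that undergo a rule: /p/ → [pʰ] (rule 3); /o/ → [oː] (rule 4); /i/ → [iː] (rule 4); /o/ → [oː] (rule 4); /a/ → [aː] (rule 4).
All other segments surface unchanged.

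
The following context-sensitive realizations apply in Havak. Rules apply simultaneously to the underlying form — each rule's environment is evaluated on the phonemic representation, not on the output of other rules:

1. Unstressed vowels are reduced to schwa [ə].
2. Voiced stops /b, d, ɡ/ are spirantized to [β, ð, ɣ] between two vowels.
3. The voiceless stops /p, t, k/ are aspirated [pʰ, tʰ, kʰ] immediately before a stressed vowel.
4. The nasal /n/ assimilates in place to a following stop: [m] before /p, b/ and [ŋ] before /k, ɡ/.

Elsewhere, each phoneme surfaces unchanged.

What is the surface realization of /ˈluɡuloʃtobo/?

[ˈluɣələʃtəβə]

/l/ stays [l].
/u/ (between /l/ and /ɡ/): rule 1 targets it, but not in an unstressed syllable → unchanged [u].
/ɡ/ (between /u/ and /u/): between two vowels, so rule 2 applies → [ɣ].
/u/ — between /ɡ/ and /l/, in an unstressed syllable — surfaces as [ə] (rule 1).
/l/ (between /u/ and /o/): no rule targets it → [l].
/o/ — between /l/ and /ʃ/, in an unstressed syllable — surfaces as [ə] (rule 1).
/ʃ/ (between /o/ and /t/) is unaffected → [ʃ].
/t/ (between /ʃ/ and /o/) fails the environment for rule 3, so it stays [t].
/o/ — between /t/ and /b/, in an unstressed syllable — surfaces as [ə] (rule 1).
/b/ (between /o/ and /o/) occurs between two vowels → [β] by rule 2.
/o/ meets the environment for rule 1 (in an unstressed syllable) → [ə].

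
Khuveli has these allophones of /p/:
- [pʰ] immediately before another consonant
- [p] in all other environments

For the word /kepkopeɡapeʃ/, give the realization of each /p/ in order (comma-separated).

Occurrence 1 (position 3): immediately before another consonant → [pʰ].
Occurrence 2 (position 6): no conditioning environment matches → elsewhere allophone [p].
Occurrence 3 (position 10): no conditioning environment matches → elsewhere allophone [p].

[pʰ], [p], [p]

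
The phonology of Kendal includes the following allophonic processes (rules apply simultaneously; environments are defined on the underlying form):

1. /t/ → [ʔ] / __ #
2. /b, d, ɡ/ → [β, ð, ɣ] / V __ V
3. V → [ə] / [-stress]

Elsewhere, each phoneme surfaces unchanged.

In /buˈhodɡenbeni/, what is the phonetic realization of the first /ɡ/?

/ɡ/ (between /d/ and /e/): rule 2 targets it, but not between two vowels → unchanged [ɡ].

[ɡ]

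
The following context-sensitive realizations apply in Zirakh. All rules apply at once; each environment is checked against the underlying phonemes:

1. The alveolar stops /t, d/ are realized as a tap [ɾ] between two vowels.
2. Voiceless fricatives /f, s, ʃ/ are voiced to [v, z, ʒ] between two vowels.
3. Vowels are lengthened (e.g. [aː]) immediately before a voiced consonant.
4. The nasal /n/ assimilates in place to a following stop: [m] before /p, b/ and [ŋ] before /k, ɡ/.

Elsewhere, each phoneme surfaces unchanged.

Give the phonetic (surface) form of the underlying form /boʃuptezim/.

/o/ (between /b/ and /ʃ/) fails the environment for rule 3, so it stays [o].
/ʃ/ (between /o/ and /u/) occurs between two vowels → [ʒ] by rule 2.
/u/ (between /ʃ/ and /p/): rule 3 targets it, but not before a voiced consonant → unchanged [u].
/t/ (between /p/ and /e/): rule 1 targets it, but not between two vowels → unchanged [t].
/e/ — between /t/ and /z/, before a voiced consonant — surfaces as [eː] (rule 3).
Rule 3 applies to /i/ (between /z/ and /m/: before a voiced consonant) → [iː].

[boʒupteːziːm]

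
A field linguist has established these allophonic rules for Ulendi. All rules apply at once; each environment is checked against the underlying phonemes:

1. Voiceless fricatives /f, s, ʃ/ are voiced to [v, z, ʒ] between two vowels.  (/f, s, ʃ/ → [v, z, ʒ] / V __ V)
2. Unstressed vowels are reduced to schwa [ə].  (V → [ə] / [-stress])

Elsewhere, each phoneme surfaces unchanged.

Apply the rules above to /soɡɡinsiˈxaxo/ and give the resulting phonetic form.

[səɡɡənsəˈxaxə]

/s/ (word-initial) is in the target of rule 1 but the environment (between two vowels) is not met → [s].
/o/ (between /s/ and /ɡ/) occurs in an unstressed syllable → [ə] by rule 2.
/ɡ/ stays [ɡ].
/ɡ/ stays [ɡ].
Rule 2 applies to /i/ (between /ɡ/ and /n/: in an unstressed syllable) → [ə].
/n/ — not in any rule's target class → [n].
/s/ (between /n/ and /i/): rule 1 targets it, but not between two vowels → unchanged [s].
/i/ (between /s/ and /x/) occurs in an unstressed syllable → [ə] by rule 2.
/x/ stays [x].
/a/ (between /x/ and /x/) is in the target of rule 2 but the environment (in an unstressed syllable) is not met → [a].
/x/ stays [x].
/o/ — word-final, in an unstressed syllable — surfaces as [ə] (rule 2).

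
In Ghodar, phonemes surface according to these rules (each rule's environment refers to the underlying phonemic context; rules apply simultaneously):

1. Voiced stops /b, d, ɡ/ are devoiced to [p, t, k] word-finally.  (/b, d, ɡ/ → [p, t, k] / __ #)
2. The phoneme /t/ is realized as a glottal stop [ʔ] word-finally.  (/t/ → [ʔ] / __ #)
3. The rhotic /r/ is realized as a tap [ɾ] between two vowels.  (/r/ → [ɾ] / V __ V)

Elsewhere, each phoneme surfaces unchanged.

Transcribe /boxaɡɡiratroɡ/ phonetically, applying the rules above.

/b/ (word-initial) fails the environment for rule 1, so it stays [b].
/o/ — not in any rule's target class → [o].
/x/ (between /o/ and /a/): no rule targets it → [x].
/a/ (between /x/ and /ɡ/) is unaffected → [a].
/ɡ/ (between /a/ and /ɡ/) fails the environment for rule 1, so it stays [ɡ].
/ɡ/ (between /ɡ/ and /i/) fails the environment for rule 1, so it stays [ɡ].
/i/ (between /ɡ/ and /r/): no rule targets it → [i].
/r/ meets the environment for rule 3 (between two vowels) → [ɾ].
/a/ stays [a].
/t/ (between /a/ and /r/) fails the environment for rule 2, so it stays [t].
/r/ (between /t/ and /o/): rule 3 targets it, but not between two vowels → unchanged [r].
/o/ — not in any rule's target class → [o].
/ɡ/ (word-final) occurs word-finally → [k] by rule 1.

[boxaɡɡiɾatrok]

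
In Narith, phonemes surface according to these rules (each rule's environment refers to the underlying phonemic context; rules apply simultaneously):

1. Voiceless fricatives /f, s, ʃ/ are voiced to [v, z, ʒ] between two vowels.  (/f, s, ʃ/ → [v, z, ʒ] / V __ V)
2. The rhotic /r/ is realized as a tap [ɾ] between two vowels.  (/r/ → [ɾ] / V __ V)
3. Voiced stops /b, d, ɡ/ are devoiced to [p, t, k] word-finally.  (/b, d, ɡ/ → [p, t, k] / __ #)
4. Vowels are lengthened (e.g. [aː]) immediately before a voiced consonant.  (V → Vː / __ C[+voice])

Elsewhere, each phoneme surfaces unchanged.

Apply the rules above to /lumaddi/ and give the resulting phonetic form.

[luːmaːddi]

/l/ (word-initial): no rule targets it → [l].
/u/ — between /l/ and /m/, before a voiced consonant — surfaces as [uː] (rule 4).
/m/ (between /u/ and /a/): no rule targets it → [m].
/a/ — between /m/ and /d/, before a voiced consonant — surfaces as [aː] (rule 4).
/d/ (between /a/ and /d/) fails the environment for rule 3, so it stays [d].
/d/ (between /d/ and /i/) fails the environment for rule 3, so it stays [d].
/i/ (word-final) is in the target of rule 4 but the environment (before a voiced consonant) is not met → [i].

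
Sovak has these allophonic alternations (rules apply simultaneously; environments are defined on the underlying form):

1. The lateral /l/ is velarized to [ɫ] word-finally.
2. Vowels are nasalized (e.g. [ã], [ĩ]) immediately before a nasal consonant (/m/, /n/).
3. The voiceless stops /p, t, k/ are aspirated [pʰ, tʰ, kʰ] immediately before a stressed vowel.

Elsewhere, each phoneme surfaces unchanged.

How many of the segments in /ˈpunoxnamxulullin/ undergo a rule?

Segments that undergo a rule: /p/ → [pʰ] (rule 3); /u/ → [ũ] (rule 2); /a/ → [ã] (rule 2); /i/ → [ĩ] (rule 2).
All other segments surface unchanged.

4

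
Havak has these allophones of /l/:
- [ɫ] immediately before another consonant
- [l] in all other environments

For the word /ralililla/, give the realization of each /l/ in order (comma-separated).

Occurrence 1 (position 3): no conditioning environment matches → elsewhere allophone [l].
Occurrence 2 (position 5): no conditioning environment matches → elsewhere allophone [l].
Occurrence 3 (position 7): immediately before another consonant → [ɫ].
Occurrence 4 (position 8): no conditioning environment matches → elsewhere allophone [l].

[l], [l], [ɫ], [l]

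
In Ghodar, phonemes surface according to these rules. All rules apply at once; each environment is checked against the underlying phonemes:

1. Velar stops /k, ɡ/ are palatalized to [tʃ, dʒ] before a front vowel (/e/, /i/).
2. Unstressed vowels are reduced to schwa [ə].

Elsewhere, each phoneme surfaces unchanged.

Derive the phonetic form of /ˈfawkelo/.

/a/ (between /f/ and /w/): rule 2 targets it, but not in an unstressed syllable → unchanged [a].
/k/ (between /w/ and /e/): before a front vowel, so rule 1 applies → [tʃ].
/e/ — between /k/ and /l/, in an unstressed syllable — surfaces as [ə] (rule 2).
/o/ (word-final): in an unstressed syllable, so rule 2 applies → [ə].

[ˈfawtʃələ]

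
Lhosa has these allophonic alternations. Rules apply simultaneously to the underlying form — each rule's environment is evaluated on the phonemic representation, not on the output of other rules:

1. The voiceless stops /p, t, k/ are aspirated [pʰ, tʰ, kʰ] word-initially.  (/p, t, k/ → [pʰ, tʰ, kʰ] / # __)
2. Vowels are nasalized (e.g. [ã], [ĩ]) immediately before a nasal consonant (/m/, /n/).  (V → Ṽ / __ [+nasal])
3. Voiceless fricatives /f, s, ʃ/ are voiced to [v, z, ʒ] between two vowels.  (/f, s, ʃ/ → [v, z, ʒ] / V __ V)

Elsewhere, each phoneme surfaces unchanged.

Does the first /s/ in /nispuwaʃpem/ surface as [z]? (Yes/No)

/s/ — between /i/ and /p/; rule 3 does not apply here → [s].
The actual realization is [s], not [z].

No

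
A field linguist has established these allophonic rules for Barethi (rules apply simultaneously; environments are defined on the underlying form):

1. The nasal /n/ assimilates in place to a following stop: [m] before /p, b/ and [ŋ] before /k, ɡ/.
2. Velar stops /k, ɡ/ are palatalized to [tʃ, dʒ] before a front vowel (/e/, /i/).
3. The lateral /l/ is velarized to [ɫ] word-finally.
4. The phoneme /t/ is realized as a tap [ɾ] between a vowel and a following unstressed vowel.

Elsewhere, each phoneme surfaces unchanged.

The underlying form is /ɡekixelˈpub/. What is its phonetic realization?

/ɡ/ meets the environment for rule 2 (before a front vowel) → [dʒ].
/e/ (between /ɡ/ and /k/) is unaffected → [e].
/k/ (between /e/ and /i/) occurs before a front vowel → [tʃ] by rule 2.
/i/ (between /k/ and /x/): no rule targets it → [i].
/x/ stays [x].
/e/ (between /x/ and /l/): no rule targets it → [e].
/l/ (between /e/ and /p/) is in the target of rule 3 but the environment (word-finally) is not met → [l].
/p/ (between /l/ and /u/) is unaffected → [p].
/u/ stays [u].
/b/ stays [b].

[dʒetʃixelˈpub]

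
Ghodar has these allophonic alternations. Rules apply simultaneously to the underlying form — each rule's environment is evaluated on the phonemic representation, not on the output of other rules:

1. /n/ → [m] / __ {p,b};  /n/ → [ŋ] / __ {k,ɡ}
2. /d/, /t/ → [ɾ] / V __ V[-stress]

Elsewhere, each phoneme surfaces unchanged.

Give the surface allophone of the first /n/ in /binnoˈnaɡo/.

/n/ — between /i/ and /n/; rule 1 does not apply here → [n].

[n]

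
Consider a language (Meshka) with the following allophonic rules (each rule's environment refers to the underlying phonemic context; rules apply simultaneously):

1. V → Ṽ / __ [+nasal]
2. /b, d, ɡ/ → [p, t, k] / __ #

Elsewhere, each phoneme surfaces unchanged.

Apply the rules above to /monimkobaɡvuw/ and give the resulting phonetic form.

/m/ (word-initial) is unaffected → [m].
/o/ meets the environment for rule 1 (before a nasal consonant) → [õ].
/n/ stays [n].
/i/ meets the environment for rule 1 (before a nasal consonant) → [ĩ].
/m/ (between /i/ and /k/): no rule targets it → [m].
/k/ stays [k].
/o/ — between /k/ and /b/; rule 1 does not apply here → [o].
/b/ (between /o/ and /a/): rule 2 targets it, but not word-finally → unchanged [b].
/a/ (between /b/ and /ɡ/) fails the environment for rule 1, so it stays [a].
/ɡ/ (between /a/ and /v/): rule 2 targets it, but not word-finally → unchanged [ɡ].
/v/ — not in any rule's target class → [v].
/u/ (between /v/ and /w/) fails the environment for rule 1, so it stays [u].
/w/ (word-final) is unaffected → [w].

[mõnĩmkobaɡvuw]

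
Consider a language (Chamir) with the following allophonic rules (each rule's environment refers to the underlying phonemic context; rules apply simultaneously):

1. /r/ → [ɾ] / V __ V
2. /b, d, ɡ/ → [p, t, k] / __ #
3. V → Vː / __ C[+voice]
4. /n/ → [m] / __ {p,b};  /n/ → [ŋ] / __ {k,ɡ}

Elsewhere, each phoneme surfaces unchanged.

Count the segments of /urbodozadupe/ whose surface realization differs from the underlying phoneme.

Segments that undergo a rule: /u/ → [uː] (rule 3); /o/ → [oː] (rule 3); /o/ → [oː] (rule 3); /a/ → [aː] (rule 3).
All other segments surface unchanged.

4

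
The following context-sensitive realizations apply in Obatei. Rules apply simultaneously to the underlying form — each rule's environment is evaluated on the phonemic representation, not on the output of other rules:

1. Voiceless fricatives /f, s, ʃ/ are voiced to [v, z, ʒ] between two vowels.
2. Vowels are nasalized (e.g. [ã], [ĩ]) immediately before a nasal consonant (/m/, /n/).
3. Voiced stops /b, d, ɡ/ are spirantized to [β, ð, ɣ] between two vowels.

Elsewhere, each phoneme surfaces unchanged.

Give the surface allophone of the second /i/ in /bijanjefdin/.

[ĩ]

/i/ (between /d/ and /n/): before a nasal consonant, so rule 2 applies → [ĩ].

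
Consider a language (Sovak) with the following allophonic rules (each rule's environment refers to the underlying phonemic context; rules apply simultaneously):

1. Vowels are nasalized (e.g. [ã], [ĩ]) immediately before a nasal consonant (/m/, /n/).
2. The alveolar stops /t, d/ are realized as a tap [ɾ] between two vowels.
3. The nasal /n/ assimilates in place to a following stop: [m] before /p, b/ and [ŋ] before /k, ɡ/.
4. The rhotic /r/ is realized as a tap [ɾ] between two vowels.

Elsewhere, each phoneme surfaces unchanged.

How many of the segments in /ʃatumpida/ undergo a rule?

Segments that undergo a rule: /t/ → [ɾ] (rule 2); /u/ → [ũ] (rule 1); /d/ → [ɾ] (rule 2).
All other segments surface unchanged.

3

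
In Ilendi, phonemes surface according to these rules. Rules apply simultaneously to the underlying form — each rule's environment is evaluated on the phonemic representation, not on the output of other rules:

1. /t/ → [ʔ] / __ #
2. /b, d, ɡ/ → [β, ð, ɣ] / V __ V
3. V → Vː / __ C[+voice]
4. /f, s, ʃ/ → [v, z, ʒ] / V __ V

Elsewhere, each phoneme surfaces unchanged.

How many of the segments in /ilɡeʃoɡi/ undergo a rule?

Segments that undergo a rule: /i/ → [iː] (rule 3); /ʃ/ → [ʒ] (rule 4); /o/ → [oː] (rule 3); /ɡ/ → [ɣ] (rule 2).
All other segments surface unchanged.

4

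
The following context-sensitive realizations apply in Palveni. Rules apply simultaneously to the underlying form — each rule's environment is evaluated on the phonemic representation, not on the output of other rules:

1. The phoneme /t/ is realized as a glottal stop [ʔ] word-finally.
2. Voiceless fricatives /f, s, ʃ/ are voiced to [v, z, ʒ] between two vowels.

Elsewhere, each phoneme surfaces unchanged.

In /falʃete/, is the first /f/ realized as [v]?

/f/ (word-initial) fails the environment for rule 2, so it stays [f].
The actual realization is [f], not [v].

No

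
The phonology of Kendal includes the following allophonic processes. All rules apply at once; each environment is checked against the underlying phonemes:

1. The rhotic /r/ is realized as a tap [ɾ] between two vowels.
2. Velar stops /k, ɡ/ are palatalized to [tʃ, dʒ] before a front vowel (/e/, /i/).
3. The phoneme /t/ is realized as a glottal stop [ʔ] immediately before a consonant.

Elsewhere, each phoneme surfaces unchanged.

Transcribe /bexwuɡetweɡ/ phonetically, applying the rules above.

/b/ — not in any rule's target class → [b].
/e/ (between /b/ and /x/) is unaffected → [e].
/x/ (between /e/ and /w/): no rule targets it → [x].
/w/ stays [w].
/u/ (between /w/ and /ɡ/): no rule targets it → [u].
/ɡ/ — between /u/ and /e/, before a front vowel — surfaces as [dʒ] (rule 2).
/e/ (between /ɡ/ and /t/): no rule targets it → [e].
Rule 3 applies to /t/ (between /e/ and /w/: immediately before a consonant) → [ʔ].
/w/ (between /t/ and /e/): no rule targets it → [w].
/e/ — not in any rule's target class → [e].
/ɡ/ (word-final): rule 2 targets it, but not before a front vowel → unchanged [ɡ].

[bexwudʒeʔweɡ]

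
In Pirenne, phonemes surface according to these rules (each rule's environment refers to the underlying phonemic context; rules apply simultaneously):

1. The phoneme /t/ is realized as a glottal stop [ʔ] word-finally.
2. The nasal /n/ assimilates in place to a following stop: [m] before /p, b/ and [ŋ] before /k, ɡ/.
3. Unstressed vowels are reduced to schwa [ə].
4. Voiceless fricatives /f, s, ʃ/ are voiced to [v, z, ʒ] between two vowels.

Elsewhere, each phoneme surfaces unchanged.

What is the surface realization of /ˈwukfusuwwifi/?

[ˈwukfəzəwwəvə]

/w/ (word-initial): no rule targets it → [w].
/u/ (between /w/ and /k/) fails the environment for rule 3, so it stays [u].
/k/ — not in any rule's target class → [k].
/f/ (between /k/ and /u/) is in the target of rule 4 but the environment (between two vowels) is not met → [f].
/u/ (between /f/ and /s/): in an unstressed syllable, so rule 3 applies → [ə].
/s/ (between /u/ and /u/) occurs between two vowels → [z] by rule 4.
Rule 3 applies to /u/ (between /s/ and /w/: in an unstressed syllable) → [ə].
/w/ (between /u/ and /w/) is unaffected → [w].
/w/ — not in any rule's target class → [w].
Rule 3 applies to /i/ (between /w/ and /f/: in an unstressed syllable) → [ə].
/f/ (between /i/ and /i/): between two vowels, so rule 4 applies → [v].
Rule 3 applies to /i/ (word-final: in an unstressed syllable) → [ə].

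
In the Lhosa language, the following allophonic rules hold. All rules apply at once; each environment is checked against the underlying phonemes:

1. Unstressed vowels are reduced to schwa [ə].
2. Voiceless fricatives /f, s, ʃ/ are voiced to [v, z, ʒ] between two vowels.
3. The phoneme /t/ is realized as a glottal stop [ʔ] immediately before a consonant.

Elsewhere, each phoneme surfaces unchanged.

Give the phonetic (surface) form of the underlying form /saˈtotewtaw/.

/s/ — word-initial; rule 2 does not apply here → [s].
/a/ meets the environment for rule 1 (in an unstressed syllable) → [ə].
/t/ (between /a/ and /o/) is in the target of rule 3 but the environment (immediately before a consonant) is not met → [t].
/o/ — between /t/ and /t/; rule 1 does not apply here → [o].
/t/ — between /o/ and /e/; rule 3 does not apply here → [t].
Rule 1 applies to /e/ (between /t/ and /w/: in an unstressed syllable) → [ə].
/w/ (between /e/ and /t/) is unaffected → [w].
/t/ — between /w/ and /a/; rule 3 does not apply here → [t].
/a/ — between /t/ and /w/, in an unstressed syllable — surfaces as [ə] (rule 1).
/w/ stays [w].

[səˈtotəwtəw]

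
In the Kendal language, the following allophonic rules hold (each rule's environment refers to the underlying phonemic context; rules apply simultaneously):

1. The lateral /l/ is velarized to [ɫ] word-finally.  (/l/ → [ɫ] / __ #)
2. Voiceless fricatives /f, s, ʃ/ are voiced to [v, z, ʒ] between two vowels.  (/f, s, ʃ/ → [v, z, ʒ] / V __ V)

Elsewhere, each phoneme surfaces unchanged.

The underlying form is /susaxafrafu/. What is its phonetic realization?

/s/ (word-initial) fails the environment for rule 2, so it stays [s].
/u/ — not in any rule's target class → [u].
/s/ (between /u/ and /a/): between two vowels, so rule 2 applies → [z].
/a/ (between /s/ and /x/): no rule targets it → [a].
/x/ stays [x].
/a/ (between /x/ and /f/): no rule targets it → [a].
/f/ — between /a/ and /r/; rule 2 does not apply here → [f].
/r/ stays [r].
/a/ (between /r/ and /f/) is unaffected → [a].
/f/ meets the environment for rule 2 (between two vowels) → [v].
/u/ stays [u].

[suzaxafravu]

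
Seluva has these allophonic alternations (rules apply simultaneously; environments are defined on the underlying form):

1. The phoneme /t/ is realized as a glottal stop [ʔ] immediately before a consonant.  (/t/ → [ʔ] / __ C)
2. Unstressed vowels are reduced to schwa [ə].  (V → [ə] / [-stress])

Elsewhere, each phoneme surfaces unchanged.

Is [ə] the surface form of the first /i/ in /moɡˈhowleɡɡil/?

/i/ — between /ɡ/ and /l/, in an unstressed syllable — surfaces as [ə] (rule 2).
The actual realization is [ə], which matches [ə].

Yes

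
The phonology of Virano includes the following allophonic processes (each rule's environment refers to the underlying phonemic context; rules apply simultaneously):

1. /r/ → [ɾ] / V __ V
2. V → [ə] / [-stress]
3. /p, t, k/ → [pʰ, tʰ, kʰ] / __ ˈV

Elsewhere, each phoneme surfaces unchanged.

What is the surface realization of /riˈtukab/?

/r/ — word-initial; rule 1 does not apply here → [r].
/i/ (between /r/ and /t/) occurs in an unstressed syllable → [ə] by rule 2.
/t/ — between /i/ and /u/, immediately before a stressed vowel — surfaces as [tʰ] (rule 3).
/u/ (between /t/ and /k/) fails the environment for rule 2, so it stays [u].
/k/ (between /u/ and /a/) is in the target of rule 3 but the environment (immediately before a stressed vowel) is not met → [k].
/a/ (between /k/ and /b/): in an unstressed syllable, so rule 2 applies → [ə].

[rəˈtʰukəb]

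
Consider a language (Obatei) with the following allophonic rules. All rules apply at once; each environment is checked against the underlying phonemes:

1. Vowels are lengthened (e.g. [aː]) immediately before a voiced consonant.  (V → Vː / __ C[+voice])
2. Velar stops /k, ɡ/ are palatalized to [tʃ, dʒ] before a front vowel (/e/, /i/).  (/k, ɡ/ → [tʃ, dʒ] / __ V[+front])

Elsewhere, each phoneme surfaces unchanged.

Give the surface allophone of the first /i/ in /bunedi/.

/i/ (word-final) is in the target of rule 1 but the environment (before a voiced consonant) is not met → [i].

[i]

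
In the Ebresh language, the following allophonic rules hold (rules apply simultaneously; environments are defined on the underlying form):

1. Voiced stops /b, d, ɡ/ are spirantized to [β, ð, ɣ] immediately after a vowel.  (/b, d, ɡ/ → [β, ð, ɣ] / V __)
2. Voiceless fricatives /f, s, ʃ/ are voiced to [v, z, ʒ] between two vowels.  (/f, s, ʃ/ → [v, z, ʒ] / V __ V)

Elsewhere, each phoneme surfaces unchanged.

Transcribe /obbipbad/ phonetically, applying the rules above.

[oβbipbað]

/o/ (word-initial): no rule targets it → [o].
/b/ (between /o/ and /b/): immediately after a vowel, so rule 1 applies → [β].
/b/ (between /b/ and /i/) is in the target of rule 1 but the environment (immediately after a vowel) is not met → [b].
/i/ (between /b/ and /p/): no rule targets it → [i].
/p/ stays [p].
/b/ (between /p/ and /a/): rule 1 targets it, but not immediately after a vowel → unchanged [b].
/a/ (between /b/ and /d/): no rule targets it → [a].
Rule 1 applies to /d/ (word-final: immediately after a vowel) → [ð].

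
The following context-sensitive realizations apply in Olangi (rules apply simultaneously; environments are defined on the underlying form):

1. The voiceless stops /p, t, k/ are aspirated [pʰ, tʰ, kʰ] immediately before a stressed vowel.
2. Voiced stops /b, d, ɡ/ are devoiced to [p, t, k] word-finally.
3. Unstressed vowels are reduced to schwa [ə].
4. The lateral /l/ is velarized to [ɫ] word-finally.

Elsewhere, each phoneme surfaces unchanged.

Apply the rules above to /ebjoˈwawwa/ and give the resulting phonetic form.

[əbjəˈwawwə]

/e/ — word-initial, in an unstressed syllable — surfaces as [ə] (rule 3).
/b/ (between /e/ and /j/) is in the target of rule 2 but the environment (word-finally) is not met → [b].
/j/ stays [j].
/o/ meets the environment for rule 3 (in an unstressed syllable) → [ə].
/w/ (between /o/ and /a/) is unaffected → [w].
/a/ — between /w/ and /w/; rule 3 does not apply here → [a].
/w/ (between /a/ and /w/): no rule targets it → [w].
/w/ (between /w/ and /a/): no rule targets it → [w].
/a/ (word-final): in an unstressed syllable, so rule 3 applies → [ə].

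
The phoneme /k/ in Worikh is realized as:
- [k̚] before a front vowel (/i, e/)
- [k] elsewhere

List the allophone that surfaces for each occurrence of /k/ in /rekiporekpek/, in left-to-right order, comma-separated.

Occurrence 1 (position 3): before a front vowel (/i, e/) → [k̚].
Occurrence 2 (position 9): no conditioning environment matches → elsewhere allophone [k].
Occurrence 3 (position 12): no conditioning environment matches → elsewhere allophone [k].

[k̚], [k], [k]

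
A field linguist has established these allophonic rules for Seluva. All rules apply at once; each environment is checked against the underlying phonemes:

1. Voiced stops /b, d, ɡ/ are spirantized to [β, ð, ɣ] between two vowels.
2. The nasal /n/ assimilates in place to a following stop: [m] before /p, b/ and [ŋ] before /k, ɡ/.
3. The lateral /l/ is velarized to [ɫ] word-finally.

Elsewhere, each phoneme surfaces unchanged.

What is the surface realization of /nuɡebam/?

/n/ — word-initial; rule 2 does not apply here → [n].
/ɡ/ (between /u/ and /e/) occurs between two vowels → [ɣ] by rule 1.
Rule 1 applies to /b/ (between /e/ and /a/: between two vowels) → [β].

[nuɣeβam]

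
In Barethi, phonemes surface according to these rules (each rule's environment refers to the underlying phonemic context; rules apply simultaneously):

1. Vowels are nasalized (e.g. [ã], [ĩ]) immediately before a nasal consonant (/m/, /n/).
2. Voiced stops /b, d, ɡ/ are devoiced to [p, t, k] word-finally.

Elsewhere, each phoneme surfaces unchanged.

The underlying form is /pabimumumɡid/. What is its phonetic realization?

[pabĩmũmũmɡit]

/p/ (word-initial): no rule targets it → [p].
/a/ — between /p/ and /b/; rule 1 does not apply here → [a].
/b/ (between /a/ and /i/): rule 2 targets it, but not word-finally → unchanged [b].
/i/ meets the environment for rule 1 (before a nasal consonant) → [ĩ].
/m/ — not in any rule's target class → [m].
/u/ meets the environment for rule 1 (before a nasal consonant) → [ũ].
/m/ — not in any rule's target class → [m].
/u/ (between /m/ and /m/) occurs before a nasal consonant → [ũ] by rule 1.
/m/ (between /u/ and /ɡ/): no rule targets it → [m].
/ɡ/ (between /m/ and /i/) is in the target of rule 2 but the environment (word-finally) is not met → [ɡ].
/i/ (between /ɡ/ and /d/) is in the target of rule 1 but the environment (before a nasal consonant) is not met → [i].
/d/ (word-final) occurs word-finally → [t] by rule 2.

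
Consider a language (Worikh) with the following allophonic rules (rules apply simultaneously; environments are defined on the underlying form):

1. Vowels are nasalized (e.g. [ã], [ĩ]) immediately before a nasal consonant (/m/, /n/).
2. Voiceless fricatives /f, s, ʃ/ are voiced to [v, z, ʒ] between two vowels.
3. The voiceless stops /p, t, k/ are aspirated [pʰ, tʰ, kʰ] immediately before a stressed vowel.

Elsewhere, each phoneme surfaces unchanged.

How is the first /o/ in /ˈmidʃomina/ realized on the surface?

[õ]

Rule 1 applies to /o/ (between /ʃ/ and /m/: before a nasal consonant) → [õ].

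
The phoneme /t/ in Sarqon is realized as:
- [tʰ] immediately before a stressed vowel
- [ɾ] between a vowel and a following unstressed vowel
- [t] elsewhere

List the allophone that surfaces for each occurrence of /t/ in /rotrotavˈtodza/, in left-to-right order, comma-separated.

Occurrence 1 (position 3): no conditioning environment matches → elsewhere allophone [t].
Occurrence 2 (position 6): between a vowel and an unstressed vowel → [ɾ].
Occurrence 3 (position 9): immediately before a stressed vowel → [tʰ].

[t], [ɾ], [tʰ]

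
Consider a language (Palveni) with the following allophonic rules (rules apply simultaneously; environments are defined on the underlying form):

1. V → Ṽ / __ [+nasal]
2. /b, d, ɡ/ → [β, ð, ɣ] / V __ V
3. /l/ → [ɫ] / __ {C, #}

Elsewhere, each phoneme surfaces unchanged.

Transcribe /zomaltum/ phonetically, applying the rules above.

[zõmaɫtũm]

/z/ stays [z].
/o/ (between /z/ and /m/): before a nasal consonant, so rule 1 applies → [õ].
/m/ (between /o/ and /a/) is unaffected → [m].
/a/ (between /m/ and /l/) is in the target of rule 1 but the environment (before a nasal consonant) is not met → [a].
/l/ meets the environment for rule 3 (word-finally or immediately before a consonant) → [ɫ].
/t/ — not in any rule's target class → [t].
/u/ meets the environment for rule 1 (before a nasal consonant) → [ũ].
/m/ (word-final): no rule targets it → [m].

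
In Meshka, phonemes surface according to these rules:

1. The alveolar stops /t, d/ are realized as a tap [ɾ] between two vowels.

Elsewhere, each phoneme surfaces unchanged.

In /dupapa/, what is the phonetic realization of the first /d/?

[d]

/d/ (word-initial): rule 1 targets it, but not between two vowels → unchanged [d].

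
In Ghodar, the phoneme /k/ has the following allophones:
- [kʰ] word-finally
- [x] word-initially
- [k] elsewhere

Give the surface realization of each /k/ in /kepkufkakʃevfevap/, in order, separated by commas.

Occurrence 1 (position 1): word-initially → [x].
Occurrence 2 (position 4): no conditioning environment matches → elsewhere allophone [k].
Occurrence 3 (position 7): no conditioning environment matches → elsewhere allophone [k].
Occurrence 4 (position 9): no conditioning environment matches → elsewhere allophone [k].

[x], [k], [k], [k]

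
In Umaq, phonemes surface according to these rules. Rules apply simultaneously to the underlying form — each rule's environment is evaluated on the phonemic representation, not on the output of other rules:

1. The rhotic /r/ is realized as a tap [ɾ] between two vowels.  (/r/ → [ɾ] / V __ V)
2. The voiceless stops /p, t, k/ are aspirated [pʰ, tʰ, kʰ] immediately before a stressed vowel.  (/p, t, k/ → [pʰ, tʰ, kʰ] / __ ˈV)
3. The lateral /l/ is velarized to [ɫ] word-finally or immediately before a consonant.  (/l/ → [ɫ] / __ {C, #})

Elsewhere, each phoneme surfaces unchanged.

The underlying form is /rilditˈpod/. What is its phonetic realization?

/r/ (word-initial) fails the environment for rule 1, so it stays [r].
/i/ — not in any rule's target class → [i].
/l/ — between /i/ and /d/, word-finally or immediately before a consonant — surfaces as [ɫ] (rule 3).
/d/ stays [d].
/i/ (between /d/ and /t/): no rule targets it → [i].
/t/ (between /i/ and /p/) is in the target of rule 2 but the environment (immediately before a stressed vowel) is not met → [t].
Rule 2 applies to /p/ (between /t/ and /o/: immediately before a stressed vowel) → [pʰ].
/o/ stays [o].
/d/ (word-final): no rule targets it → [d].

[riɫditˈpʰod]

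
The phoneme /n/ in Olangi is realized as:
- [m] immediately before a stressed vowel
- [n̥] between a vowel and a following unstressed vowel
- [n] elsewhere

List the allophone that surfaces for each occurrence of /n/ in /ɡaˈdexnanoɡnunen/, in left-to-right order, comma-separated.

[n], [n̥], [n], [n̥], [n]

Occurrence 1 (position 6): no conditioning environment matches → elsewhere allophone [n].
Occurrence 2 (position 8): between a vowel and a following unstressed vowel → [n̥].
Occurrence 3 (position 11): no conditioning environment matches → elsewhere allophone [n].
Occurrence 4 (position 13): between a vowel and a following unstressed vowel → [n̥].
Occurrence 5 (position 15): no conditioning environment matches → elsewhere allophone [n].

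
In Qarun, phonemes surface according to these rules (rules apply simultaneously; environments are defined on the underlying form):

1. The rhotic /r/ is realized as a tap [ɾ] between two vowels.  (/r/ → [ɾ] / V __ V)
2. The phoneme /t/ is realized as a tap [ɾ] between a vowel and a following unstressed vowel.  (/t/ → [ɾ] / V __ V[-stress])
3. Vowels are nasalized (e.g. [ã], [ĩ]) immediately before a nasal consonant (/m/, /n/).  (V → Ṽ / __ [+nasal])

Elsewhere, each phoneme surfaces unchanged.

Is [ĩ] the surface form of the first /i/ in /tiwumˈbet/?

No

/i/ (between /t/ and /w/) is in the target of rule 3 but the environment (before a nasal consonant) is not met → [i].
The actual realization is [i], not [ĩ].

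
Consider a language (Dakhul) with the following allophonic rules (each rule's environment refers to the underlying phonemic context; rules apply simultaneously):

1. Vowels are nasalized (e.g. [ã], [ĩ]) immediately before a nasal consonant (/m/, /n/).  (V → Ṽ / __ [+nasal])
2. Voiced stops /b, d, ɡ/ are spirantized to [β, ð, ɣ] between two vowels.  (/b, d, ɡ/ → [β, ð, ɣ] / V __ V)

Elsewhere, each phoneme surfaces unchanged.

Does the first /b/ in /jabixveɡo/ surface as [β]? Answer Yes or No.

Yes

/b/ (between /a/ and /i/) occurs between two vowels → [β] by rule 2.
The actual realization is [β], which matches [β].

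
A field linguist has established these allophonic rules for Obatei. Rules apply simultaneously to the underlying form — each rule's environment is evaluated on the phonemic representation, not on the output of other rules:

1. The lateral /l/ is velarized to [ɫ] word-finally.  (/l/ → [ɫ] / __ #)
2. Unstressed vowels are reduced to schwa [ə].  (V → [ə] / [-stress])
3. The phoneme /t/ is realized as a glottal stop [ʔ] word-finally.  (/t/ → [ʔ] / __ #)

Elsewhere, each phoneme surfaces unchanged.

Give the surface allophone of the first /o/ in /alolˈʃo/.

[ə]

/o/ meets the environment for rule 2 (in an unstressed syllable) → [ə].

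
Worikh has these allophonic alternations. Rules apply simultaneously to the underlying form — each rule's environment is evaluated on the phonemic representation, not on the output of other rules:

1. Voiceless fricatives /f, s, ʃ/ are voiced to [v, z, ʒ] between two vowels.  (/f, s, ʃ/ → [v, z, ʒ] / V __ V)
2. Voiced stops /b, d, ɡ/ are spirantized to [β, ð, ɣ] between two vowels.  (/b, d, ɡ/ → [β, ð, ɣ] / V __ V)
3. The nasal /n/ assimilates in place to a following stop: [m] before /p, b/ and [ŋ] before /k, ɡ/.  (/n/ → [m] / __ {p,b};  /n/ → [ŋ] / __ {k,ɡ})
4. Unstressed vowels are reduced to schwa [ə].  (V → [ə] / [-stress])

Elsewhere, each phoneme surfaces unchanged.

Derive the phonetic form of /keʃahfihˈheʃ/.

[kəʒəhfəhˈheʃ]

/k/ — not in any rule's target class → [k].
/e/ — between /k/ and /ʃ/, in an unstressed syllable — surfaces as [ə] (rule 4).
/ʃ/ meets the environment for rule 1 (between two vowels) → [ʒ].
/a/ (between /ʃ/ and /h/): in an unstressed syllable, so rule 4 applies → [ə].
/h/ — not in any rule's target class → [h].
/f/ (between /h/ and /i/) is in the target of rule 1 but the environment (between two vowels) is not met → [f].
/i/ (between /f/ and /h/): in an unstressed syllable, so rule 4 applies → [ə].
/h/ stays [h].
/h/ (between /h/ and /e/): no rule targets it → [h].
/e/ — between /h/ and /ʃ/; rule 4 does not apply here → [e].
/ʃ/ (word-final) is in the target of rule 1 but the environment (between two vowels) is not met → [ʃ].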